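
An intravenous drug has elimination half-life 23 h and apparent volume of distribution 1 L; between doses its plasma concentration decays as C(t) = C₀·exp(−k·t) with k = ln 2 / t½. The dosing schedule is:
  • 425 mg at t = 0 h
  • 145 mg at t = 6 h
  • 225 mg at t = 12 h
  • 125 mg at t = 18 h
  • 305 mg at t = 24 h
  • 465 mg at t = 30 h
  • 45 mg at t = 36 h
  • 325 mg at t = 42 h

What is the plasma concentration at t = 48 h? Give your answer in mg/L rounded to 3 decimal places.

k = ln 2 / 23 = 0.03014 per h
Dose 1 (425 mg at t=0 h): 425·exp(−0.03014·48) = 100.035 mg/L
Dose 2 (145 mg at t=6 h): 145·exp(−0.03014·42) = 40.894 mg/L
Dose 3 (225 mg at t=12 h): 225·exp(−0.03014·36) = 76.034 mg/L
Dose 4 (125 mg at t=18 h): 125·exp(−0.03014·30) = 50.613 mg/L
Dose 5 (305 mg at t=24 h): 305·exp(−0.03014·24) = 147.973 mg/L
Dose 6 (465 mg at t=30 h): 465·exp(−0.03014·18) = 270.311 mg/L
Dose 7 (45 mg at t=36 h): 45·exp(−0.03014·12) = 31.344 mg/L
Dose 8 (325 mg at t=42 h): 325·exp(−0.03014·6) = 271.240 mg/L
C(48) = 100.035 + 40.894 + 76.034 + 50.613 + 147.973 + 270.311 + 31.344 + 271.240 = 988.444 mg/L

988.444 mg/L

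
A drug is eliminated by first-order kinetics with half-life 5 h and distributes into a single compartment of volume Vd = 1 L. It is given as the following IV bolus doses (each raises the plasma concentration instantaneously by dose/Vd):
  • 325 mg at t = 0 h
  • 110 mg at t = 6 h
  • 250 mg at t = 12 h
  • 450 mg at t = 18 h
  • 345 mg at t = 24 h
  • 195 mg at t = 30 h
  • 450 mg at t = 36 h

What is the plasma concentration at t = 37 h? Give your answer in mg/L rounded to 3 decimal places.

k = ln 2 / 5 = 0.13863 per h
Dose 1 (325 mg at t=0 h): 325·exp(−0.13863·37) = 1.924 mg/L
Dose 2 (110 mg at t=6 h): 110·exp(−0.13863·31) = 1.496 mg/L
Dose 3 (250 mg at t=12 h): 250·exp(−0.13863·25) = 7.813 mg/L
Dose 4 (450 mg at t=18 h): 450·exp(−0.13863·19) = 32.307 mg/L
Dose 5 (345 mg at t=24 h): 345·exp(−0.13863·13) = 56.904 mg/L
Dose 6 (195 mg at t=30 h): 195·exp(−0.13863·7) = 73.891 mg/L
Dose 7 (450 mg at t=36 h): 450·exp(−0.13863·1) = 391.748 mg/L
C(37) = 1.924 + 1.496 + 7.813 + 32.307 + 56.904 + 73.891 + 391.748 = 566.083 mg/L

566.083 mg/L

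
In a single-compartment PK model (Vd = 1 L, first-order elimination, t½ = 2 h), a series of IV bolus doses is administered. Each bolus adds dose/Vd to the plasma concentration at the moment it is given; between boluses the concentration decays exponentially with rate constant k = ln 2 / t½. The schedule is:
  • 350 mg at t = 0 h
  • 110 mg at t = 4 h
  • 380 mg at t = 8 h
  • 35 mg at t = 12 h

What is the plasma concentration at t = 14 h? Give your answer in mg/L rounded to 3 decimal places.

71.172 mg/L

k = ln 2 / 2 = 0.34657 per h
Dose 1 (350 mg at t=0 h): 350·exp(−0.34657·14) = 2.734 mg/L
Dose 2 (110 mg at t=4 h): 110·exp(−0.34657·10) = 3.438 mg/L
Dose 3 (380 mg at t=8 h): 380·exp(−0.34657·6) = 47.500 mg/L
Dose 4 (35 mg at t=12 h): 35·exp(−0.34657·2) = 17.500 mg/L
C(14) = 2.734 + 3.438 + 47.500 + 17.500 = 71.172 mg/L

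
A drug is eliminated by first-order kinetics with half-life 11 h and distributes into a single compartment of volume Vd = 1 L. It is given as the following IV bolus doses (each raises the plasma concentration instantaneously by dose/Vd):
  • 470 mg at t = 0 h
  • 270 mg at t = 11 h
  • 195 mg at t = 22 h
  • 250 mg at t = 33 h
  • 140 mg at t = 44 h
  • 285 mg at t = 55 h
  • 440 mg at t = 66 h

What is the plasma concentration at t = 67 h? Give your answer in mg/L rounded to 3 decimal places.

635.392 mg/L

k = ln 2 / 11 = 0.06301 per h
Dose 1 (470 mg at t=0 h): 470·exp(−0.06301·67) = 6.895 mg/L
Dose 2 (270 mg at t=11 h): 270·exp(−0.06301·56) = 7.922 mg/L
Dose 3 (195 mg at t=22 h): 195·exp(−0.06301·45) = 11.443 mg/L
Dose 4 (250 mg at t=33 h): 250·exp(−0.06301·34) = 29.342 mg/L
Dose 5 (140 mg at t=44 h): 140·exp(−0.06301·23) = 32.863 mg/L
Dose 6 (285 mg at t=55 h): 285·exp(−0.06301·12) = 133.798 mg/L
Dose 7 (440 mg at t=66 h): 440·exp(−0.06301·1) = 413.130 mg/L
C(67) = 6.895 + 7.922 + 11.443 + 29.342 + 32.863 + 133.798 + 413.130 = 635.392 mg/L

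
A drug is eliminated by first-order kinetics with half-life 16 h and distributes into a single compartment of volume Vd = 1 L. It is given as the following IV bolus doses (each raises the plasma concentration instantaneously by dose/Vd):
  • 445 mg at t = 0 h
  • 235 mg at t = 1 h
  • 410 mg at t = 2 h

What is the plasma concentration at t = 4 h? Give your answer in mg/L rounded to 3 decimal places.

956.530 mg/L

k = ln 2 / 16 = 0.04332 per h
Dose 1 (445 mg at t=0 h): 445·exp(−0.04332·4) = 374.199 mg/L
Dose 2 (235 mg at t=1 h): 235·exp(−0.04332·3) = 206.360 mg/L
Dose 3 (410 mg at t=2 h): 410·exp(−0.04332·2) = 375.972 mg/L
C(4) = 374.199 + 206.360 + 375.972 = 956.530 mg/L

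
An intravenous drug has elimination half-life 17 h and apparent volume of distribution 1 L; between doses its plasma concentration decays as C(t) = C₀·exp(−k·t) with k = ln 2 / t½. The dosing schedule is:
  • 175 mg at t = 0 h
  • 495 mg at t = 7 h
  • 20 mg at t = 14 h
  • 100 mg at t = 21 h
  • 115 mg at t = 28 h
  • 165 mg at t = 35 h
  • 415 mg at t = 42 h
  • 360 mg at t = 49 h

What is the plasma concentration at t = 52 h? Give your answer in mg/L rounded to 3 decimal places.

852.840 mg/L

k = ln 2 / 17 = 0.04077 per h
Dose 1 (175 mg at t=0 h): 175·exp(−0.04077·52) = 21.001 mg/L
Dose 2 (495 mg at t=7 h): 495·exp(−0.04077·45) = 79.024 mg/L
Dose 3 (20 mg at t=14 h): 20·exp(−0.04077·38) = 4.248 mg/L
Dose 4 (100 mg at t=21 h): 100·exp(−0.04077·31) = 28.253 mg/L
Dose 5 (115 mg at t=28 h): 115·exp(−0.04077·24) = 43.223 mg/L
Dose 6 (165 mg at t=35 h): 165·exp(−0.04077·17) = 82.500 mg/L
Dose 7 (415 mg at t=42 h): 415·exp(−0.04077·10) = 276.040 mg/L
Dose 8 (360 mg at t=49 h): 360·exp(−0.04077·3) = 318.551 mg/L
C(52) = 21.001 + 79.024 + 4.248 + 28.253 + 43.223 + 82.500 + 276.040 + 318.551 = 852.840 mg/L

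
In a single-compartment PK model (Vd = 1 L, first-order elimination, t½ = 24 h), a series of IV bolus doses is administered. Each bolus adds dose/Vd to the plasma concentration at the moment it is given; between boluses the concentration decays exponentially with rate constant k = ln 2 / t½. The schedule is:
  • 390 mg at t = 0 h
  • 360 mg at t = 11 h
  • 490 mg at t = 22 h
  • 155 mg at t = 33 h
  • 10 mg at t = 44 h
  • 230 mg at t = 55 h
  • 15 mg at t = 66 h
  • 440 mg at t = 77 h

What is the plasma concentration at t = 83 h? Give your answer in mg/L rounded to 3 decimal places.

686.082 mg/L

k = ln 2 / 24 = 0.02888 per h
Dose 1 (390 mg at t=0 h): 390·exp(−0.02888·83) = 35.482 mg/L
Dose 2 (360 mg at t=11 h): 360·exp(−0.02888·72) = 45.000 mg/L
Dose 3 (490 mg at t=22 h): 490·exp(−0.02888·61) = 84.155 mg/L
Dose 4 (155 mg at t=33 h): 155·exp(−0.02888·50) = 36.575 mg/L
Dose 5 (10 mg at t=44 h): 10·exp(−0.02888·39) = 3.242 mg/L
Dose 6 (230 mg at t=55 h): 230·exp(−0.02888·28) = 102.453 mg/L
Dose 7 (15 mg at t=66 h): 15·exp(−0.02888·17) = 9.180 mg/L
Dose 8 (440 mg at t=77 h): 440·exp(−0.02888·6) = 369.994 mg/L
C(83) = 35.482 + 45.000 + 84.155 + 36.575 + 3.242 + 102.453 + 9.180 + 369.994 = 686.082 mg/L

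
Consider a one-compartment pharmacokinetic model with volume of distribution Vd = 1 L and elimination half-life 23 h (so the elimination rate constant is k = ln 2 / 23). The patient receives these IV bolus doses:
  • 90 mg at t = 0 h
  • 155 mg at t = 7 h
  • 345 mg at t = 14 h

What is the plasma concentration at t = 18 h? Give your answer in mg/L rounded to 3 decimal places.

k = ln 2 / 23 = 0.03014 per h
Dose 1 (90 mg at t=0 h): 90·exp(−0.03014·18) = 52.318 mg/L
Dose 2 (155 mg at t=7 h): 155·exp(−0.03014·11) = 111.266 mg/L
Dose 3 (345 mg at t=14 h): 345·exp(−0.03014·4) = 305.820 mg/L
C(18) = 52.318 + 111.266 + 305.820 = 469.404 mg/L

469.404 mg/L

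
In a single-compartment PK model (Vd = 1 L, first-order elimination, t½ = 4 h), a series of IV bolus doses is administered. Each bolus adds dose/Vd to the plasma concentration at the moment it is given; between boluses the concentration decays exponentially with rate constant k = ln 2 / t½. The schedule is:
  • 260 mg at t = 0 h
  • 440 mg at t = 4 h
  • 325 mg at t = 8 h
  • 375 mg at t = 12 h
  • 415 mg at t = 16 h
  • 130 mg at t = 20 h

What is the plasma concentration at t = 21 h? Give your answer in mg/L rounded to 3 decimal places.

k = ln 2 / 4 = 0.17329 per h
Dose 1 (260 mg at t=0 h): 260·exp(−0.17329·21) = 6.832 mg/L
Dose 2 (440 mg at t=4 h): 440·exp(−0.17329·17) = 23.125 mg/L
Dose 3 (325 mg at t=8 h): 325·exp(−0.17329·13) = 34.161 mg/L
Dose 4 (375 mg at t=12 h): 375·exp(−0.17329·9) = 78.834 mg/L
Dose 5 (415 mg at t=16 h): 415·exp(−0.17329·5) = 174.486 mg/L
Dose 6 (130 mg at t=20 h): 130·exp(−0.17329·1) = 109.317 mg/L
C(21) = 6.832 + 23.125 + 34.161 + 78.834 + 174.486 + 109.317 = 426.755 mg/L

426.755 mg/L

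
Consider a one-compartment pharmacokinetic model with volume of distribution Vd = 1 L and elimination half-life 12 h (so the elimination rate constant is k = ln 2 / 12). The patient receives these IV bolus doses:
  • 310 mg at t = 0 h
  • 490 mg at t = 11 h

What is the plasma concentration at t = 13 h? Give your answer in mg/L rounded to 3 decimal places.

582.841 mg/L

k = ln 2 / 12 = 0.05776 per h
Dose 1 (310 mg at t=0 h): 310·exp(−0.05776·13) = 146.301 mg/L
Dose 2 (490 mg at t=11 h): 490·exp(−0.05776·2) = 436.540 mg/L
C(13) = 146.301 + 436.540 = 582.841 mg/L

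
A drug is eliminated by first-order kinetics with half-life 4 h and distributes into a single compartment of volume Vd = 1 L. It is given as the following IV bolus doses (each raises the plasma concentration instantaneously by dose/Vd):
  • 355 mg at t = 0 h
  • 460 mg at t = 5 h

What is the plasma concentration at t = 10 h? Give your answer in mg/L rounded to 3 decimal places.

k = ln 2 / 4 = 0.17329 per h
Dose 1 (355 mg at t=0 h): 355·exp(−0.17329·10) = 62.756 mg/L
Dose 2 (460 mg at t=5 h): 460·exp(−0.17329·5) = 193.406 mg/L
C(10) = 62.756 + 193.406 = 256.162 mg/L

256.162 mg/L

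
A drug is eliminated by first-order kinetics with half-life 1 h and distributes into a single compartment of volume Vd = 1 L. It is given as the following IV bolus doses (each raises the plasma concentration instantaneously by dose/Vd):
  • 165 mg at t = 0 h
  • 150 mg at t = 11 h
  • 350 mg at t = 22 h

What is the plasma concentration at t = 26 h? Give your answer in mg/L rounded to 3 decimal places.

k = ln 2 / 1 = 0.69315 per h
Dose 1 (165 mg at t=0 h): 165·exp(−0.69315·26) = 0.000 mg/L
Dose 2 (150 mg at t=11 h): 150·exp(−0.69315·15) = 0.005 mg/L
Dose 3 (350 mg at t=22 h): 350·exp(−0.69315·4) = 21.875 mg/L
C(26) = 0.000 + 0.005 + 21.875 = 21.880 mg/L

21.880 mg/L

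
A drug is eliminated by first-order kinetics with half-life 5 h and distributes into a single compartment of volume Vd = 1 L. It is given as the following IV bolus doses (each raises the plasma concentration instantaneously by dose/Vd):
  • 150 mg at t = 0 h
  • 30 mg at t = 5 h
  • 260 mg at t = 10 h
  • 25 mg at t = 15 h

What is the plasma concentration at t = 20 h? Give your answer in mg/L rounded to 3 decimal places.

90.625 mg/L

k = ln 2 / 5 = 0.13863 per h
Dose 1 (150 mg at t=0 h): 150·exp(−0.13863·20) = 9.375 mg/L
Dose 2 (30 mg at t=5 h): 30·exp(−0.13863·15) = 3.750 mg/L
Dose 3 (260 mg at t=10 h): 260·exp(−0.13863·10) = 65.000 mg/L
Dose 4 (25 mg at t=15 h): 25·exp(−0.13863·5) = 12.500 mg/L
C(20) = 9.375 + 3.750 + 65.000 + 12.500 = 90.625 mg/L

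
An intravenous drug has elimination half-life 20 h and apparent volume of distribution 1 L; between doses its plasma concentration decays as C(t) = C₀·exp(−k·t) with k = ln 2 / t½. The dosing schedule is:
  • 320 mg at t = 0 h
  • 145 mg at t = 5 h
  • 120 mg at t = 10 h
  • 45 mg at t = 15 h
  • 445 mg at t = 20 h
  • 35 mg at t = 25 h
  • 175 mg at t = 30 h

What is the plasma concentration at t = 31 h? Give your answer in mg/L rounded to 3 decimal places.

k = ln 2 / 20 = 0.03466 per h
Dose 1 (320 mg at t=0 h): 320·exp(−0.03466·31) = 109.283 mg/L
Dose 2 (145 mg at t=5 h): 145·exp(−0.03466·26) = 58.888 mg/L
Dose 3 (120 mg at t=10 h): 120·exp(−0.03466·21) = 57.956 mg/L
Dose 4 (45 mg at t=15 h): 45·exp(−0.03466·16) = 25.846 mg/L
Dose 5 (445 mg at t=20 h): 445·exp(−0.03466·11) = 303.944 mg/L
Dose 6 (35 mg at t=25 h): 35·exp(−0.03466·6) = 28.429 mg/L
Dose 7 (175 mg at t=30 h): 175·exp(−0.03466·1) = 169.039 mg/L
C(31) = 109.283 + 58.888 + 57.956 + 25.846 + 303.944 + 28.429 + 169.039 = 753.385 mg/L

753.385 mg/L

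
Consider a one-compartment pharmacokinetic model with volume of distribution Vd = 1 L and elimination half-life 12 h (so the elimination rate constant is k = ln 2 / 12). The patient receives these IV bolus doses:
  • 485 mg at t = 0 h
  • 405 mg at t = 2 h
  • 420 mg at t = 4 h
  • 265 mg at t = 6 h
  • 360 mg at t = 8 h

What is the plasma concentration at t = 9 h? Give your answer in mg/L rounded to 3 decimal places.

1435.965 mg/L

k = ln 2 / 12 = 0.05776 per h
Dose 1 (485 mg at t=0 h): 485·exp(−0.05776·9) = 288.383 mg/L
Dose 2 (405 mg at t=2 h): 405·exp(−0.05776·7) = 270.305 mg/L
Dose 3 (420 mg at t=4 h): 420·exp(−0.05776·5) = 314.644 mg/L
Dose 4 (265 mg at t=6 h): 265·exp(−0.05776·3) = 222.838 mg/L
Dose 5 (360 mg at t=8 h): 360·exp(−0.05776·1) = 339.795 mg/L
C(9) = 288.383 + 270.305 + 314.644 + 222.838 + 339.795 = 1435.965 mg/L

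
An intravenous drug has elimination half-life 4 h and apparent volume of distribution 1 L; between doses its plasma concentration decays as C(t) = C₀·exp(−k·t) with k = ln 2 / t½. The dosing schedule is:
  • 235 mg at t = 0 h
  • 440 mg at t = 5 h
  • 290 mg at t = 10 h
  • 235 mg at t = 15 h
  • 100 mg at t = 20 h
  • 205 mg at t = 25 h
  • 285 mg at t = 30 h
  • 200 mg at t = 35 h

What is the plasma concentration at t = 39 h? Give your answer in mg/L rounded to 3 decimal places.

k = ln 2 / 4 = 0.17329 per h
Dose 1 (235 mg at t=0 h): 235·exp(−0.17329·39) = 0.273 mg/L
Dose 2 (440 mg at t=5 h): 440·exp(−0.17329·34) = 1.215 mg/L
Dose 3 (290 mg at t=10 h): 290·exp(−0.17329·29) = 1.905 mg/L
Dose 4 (235 mg at t=15 h): 235·exp(−0.17329·24) = 3.672 mg/L
Dose 5 (100 mg at t=20 h): 100·exp(−0.17329·19) = 3.716 mg/L
Dose 6 (205 mg at t=25 h): 205·exp(−0.17329·14) = 18.120 mg/L
Dose 7 (285 mg at t=30 h): 285·exp(−0.17329·9) = 59.914 mg/L
Dose 8 (200 mg at t=35 h): 200·exp(−0.17329·4) = 100.000 mg/L
C(39) = 0.273 + 1.215 + 1.905 + 3.672 + 3.716 + 18.120 + 59.914 + 100.000 = 188.815 mg/L

188.815 mg/L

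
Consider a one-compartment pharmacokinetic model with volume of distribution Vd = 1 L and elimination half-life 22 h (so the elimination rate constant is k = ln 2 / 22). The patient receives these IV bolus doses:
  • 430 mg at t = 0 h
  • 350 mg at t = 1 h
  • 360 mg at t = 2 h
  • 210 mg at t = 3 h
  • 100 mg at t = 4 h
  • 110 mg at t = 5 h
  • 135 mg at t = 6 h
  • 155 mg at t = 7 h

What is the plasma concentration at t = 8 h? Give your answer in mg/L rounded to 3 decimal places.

k = ln 2 / 22 = 0.03151 per h
Dose 1 (430 mg at t=0 h): 430·exp(−0.03151·8) = 334.197 mg/L
Dose 2 (350 mg at t=1 h): 350·exp(−0.03151·7) = 280.728 mg/L
Dose 3 (360 mg at t=2 h): 360·exp(−0.03151·6) = 297.991 mg/L
Dose 4 (210 mg at t=3 h): 210·exp(−0.03151·5) = 179.392 mg/L
Dose 5 (100 mg at t=4 h): 100·exp(−0.03151·4) = 88.159 mg/L
Dose 6 (110 mg at t=5 h): 110·exp(−0.03151·3) = 100.079 mg/L
Dose 7 (135 mg at t=6 h): 135·exp(−0.03151·2) = 126.756 mg/L
Dose 8 (155 mg at t=7 h): 155·exp(−0.03151·1) = 150.193 mg/L
C(8) = 334.197 + 280.728 + 297.991 + 179.392 + 88.159 + 100.079 + 126.756 + 150.193 = 1557.495 mg/L

1557.495 mg/L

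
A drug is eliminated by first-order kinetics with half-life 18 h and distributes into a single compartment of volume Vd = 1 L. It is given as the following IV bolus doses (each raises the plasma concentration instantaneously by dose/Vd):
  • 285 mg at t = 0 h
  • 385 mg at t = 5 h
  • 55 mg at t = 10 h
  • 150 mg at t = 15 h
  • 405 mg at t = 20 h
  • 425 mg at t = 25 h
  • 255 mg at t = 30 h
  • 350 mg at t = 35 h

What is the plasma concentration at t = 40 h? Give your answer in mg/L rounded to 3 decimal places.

1123.925 mg/L

k = ln 2 / 18 = 0.03851 per h
Dose 1 (285 mg at t=0 h): 285·exp(−0.03851·40) = 61.079 mg/L
Dose 2 (385 mg at t=5 h): 385·exp(−0.03851·35) = 100.029 mg/L
Dose 3 (55 mg at t=10 h): 55·exp(−0.03851·30) = 17.324 mg/L
Dose 4 (150 mg at t=15 h): 150·exp(−0.03851·25) = 57.279 mg/L
Dose 5 (405 mg at t=20 h): 405·exp(−0.03851·20) = 187.490 mg/L
Dose 6 (425 mg at t=25 h): 425·exp(−0.03851·15) = 238.523 mg/L
Dose 7 (255 mg at t=30 h): 255·exp(−0.03851·10) = 173.501 mg/L
Dose 8 (350 mg at t=35 h): 350·exp(−0.03851·5) = 288.701 mg/L
C(40) = 61.079 + 100.029 + 17.324 + 57.279 + 187.490 + 238.523 + 173.501 + 288.701 = 1123.925 mg/L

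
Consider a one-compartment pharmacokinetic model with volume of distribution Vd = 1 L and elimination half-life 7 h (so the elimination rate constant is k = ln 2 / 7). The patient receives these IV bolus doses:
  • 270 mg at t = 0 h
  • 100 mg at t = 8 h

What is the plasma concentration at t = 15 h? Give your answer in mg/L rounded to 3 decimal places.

k = ln 2 / 7 = 0.09902 per h
Dose 1 (270 mg at t=0 h): 270·exp(−0.09902·15) = 61.136 mg/L
Dose 2 (100 mg at t=8 h): 100·exp(−0.09902·7) = 50.000 mg/L
C(15) = 61.136 + 50.000 = 111.136 mg/L

111.136 mg/L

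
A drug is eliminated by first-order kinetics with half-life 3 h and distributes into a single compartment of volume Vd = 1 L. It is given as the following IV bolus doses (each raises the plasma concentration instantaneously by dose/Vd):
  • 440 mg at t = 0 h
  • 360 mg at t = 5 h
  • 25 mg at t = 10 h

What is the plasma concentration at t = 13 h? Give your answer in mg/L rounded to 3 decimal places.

k = ln 2 / 3 = 0.23105 per h
Dose 1 (440 mg at t=0 h): 440·exp(−0.23105·13) = 21.827 mg/L
Dose 2 (360 mg at t=5 h): 360·exp(−0.23105·8) = 56.696 mg/L
Dose 3 (25 mg at t=10 h): 25·exp(−0.23105·3) = 12.500 mg/L
C(13) = 21.827 + 56.696 + 12.500 = 91.023 mg/L

91.023 mg/L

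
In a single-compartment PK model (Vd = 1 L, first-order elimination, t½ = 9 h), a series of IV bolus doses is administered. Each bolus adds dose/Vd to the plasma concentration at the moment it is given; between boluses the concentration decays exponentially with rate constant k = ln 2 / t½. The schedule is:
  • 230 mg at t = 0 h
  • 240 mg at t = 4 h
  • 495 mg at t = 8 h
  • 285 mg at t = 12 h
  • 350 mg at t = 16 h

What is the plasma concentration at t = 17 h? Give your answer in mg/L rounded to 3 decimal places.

915.756 mg/L

k = ln 2 / 9 = 0.07702 per h
Dose 1 (230 mg at t=0 h): 230·exp(−0.07702·17) = 62.103 mg/L
Dose 2 (240 mg at t=4 h): 240·exp(−0.07702·13) = 88.184 mg/L
Dose 3 (495 mg at t=8 h): 495·exp(−0.07702·9) = 247.500 mg/L
Dose 4 (285 mg at t=12 h): 285·exp(−0.07702·5) = 193.913 mg/L
Dose 5 (350 mg at t=16 h): 350·exp(−0.07702·1) = 324.056 mg/L
C(17) = 62.103 + 88.184 + 247.500 + 193.913 + 324.056 = 915.756 mg/L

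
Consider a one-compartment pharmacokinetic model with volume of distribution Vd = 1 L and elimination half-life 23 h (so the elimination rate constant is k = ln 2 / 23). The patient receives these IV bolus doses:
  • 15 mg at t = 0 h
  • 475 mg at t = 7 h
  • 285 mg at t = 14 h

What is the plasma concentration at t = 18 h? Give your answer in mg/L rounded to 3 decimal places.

k = ln 2 / 23 = 0.03014 per h
Dose 1 (15 mg at t=0 h): 15·exp(−0.03014·18) = 8.720 mg/L
Dose 2 (475 mg at t=7 h): 475·exp(−0.03014·11) = 340.975 mg/L
Dose 3 (285 mg at t=14 h): 285·exp(−0.03014·4) = 252.634 mg/L
C(18) = 8.720 + 340.975 + 252.634 = 602.329 mg/L

602.329 mg/L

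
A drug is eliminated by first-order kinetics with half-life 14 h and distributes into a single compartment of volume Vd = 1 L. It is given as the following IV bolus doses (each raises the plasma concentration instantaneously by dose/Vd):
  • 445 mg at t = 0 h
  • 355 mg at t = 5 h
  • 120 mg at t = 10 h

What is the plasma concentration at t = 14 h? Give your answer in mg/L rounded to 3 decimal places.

548.298 mg/L

k = ln 2 / 14 = 0.04951 per h
Dose 1 (445 mg at t=0 h): 445·exp(−0.04951·14) = 222.500 mg/L
Dose 2 (355 mg at t=5 h): 355·exp(−0.04951·9) = 227.357 mg/L
Dose 3 (120 mg at t=10 h): 120·exp(−0.04951·4) = 98.440 mg/L
C(14) = 222.500 + 227.357 + 98.440 = 548.298 mg/L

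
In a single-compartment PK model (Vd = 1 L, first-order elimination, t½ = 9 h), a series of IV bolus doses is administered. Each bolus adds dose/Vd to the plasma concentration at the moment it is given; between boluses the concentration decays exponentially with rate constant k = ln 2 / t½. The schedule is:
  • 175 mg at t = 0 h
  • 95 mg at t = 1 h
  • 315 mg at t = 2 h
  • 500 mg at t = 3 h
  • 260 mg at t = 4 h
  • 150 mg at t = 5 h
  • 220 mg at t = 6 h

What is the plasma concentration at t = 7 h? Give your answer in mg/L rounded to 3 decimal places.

1282.317 mg/L

k = ln 2 / 9 = 0.07702 per h
Dose 1 (175 mg at t=0 h): 175·exp(−0.07702·7) = 102.071 mg/L
Dose 2 (95 mg at t=1 h): 95·exp(−0.07702·6) = 59.846 mg/L
Dose 3 (315 mg at t=2 h): 315·exp(−0.07702·5) = 214.324 mg/L
Dose 4 (500 mg at t=3 h): 500·exp(−0.07702·4) = 367.434 mg/L
Dose 5 (260 mg at t=4 h): 260·exp(−0.07702·3) = 206.362 mg/L
Dose 6 (150 mg at t=5 h): 150·exp(−0.07702·2) = 128.587 mg/L
Dose 7 (220 mg at t=6 h): 220·exp(−0.07702·1) = 203.692 mg/L
C(7) = 102.071 + 59.846 + 214.324 + 367.434 + 206.362 + 128.587 + 203.692 = 1282.317 mg/L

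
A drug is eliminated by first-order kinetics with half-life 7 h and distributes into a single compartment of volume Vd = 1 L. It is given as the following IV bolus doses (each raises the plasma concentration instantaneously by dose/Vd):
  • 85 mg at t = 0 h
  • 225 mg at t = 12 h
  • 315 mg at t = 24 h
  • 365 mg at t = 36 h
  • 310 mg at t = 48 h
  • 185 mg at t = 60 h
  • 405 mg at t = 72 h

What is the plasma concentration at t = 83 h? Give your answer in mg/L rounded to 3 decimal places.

k = ln 2 / 7 = 0.09902 per h
Dose 1 (85 mg at t=0 h): 85·exp(−0.09902·83) = 0.023 mg/L
Dose 2 (225 mg at t=12 h): 225·exp(−0.09902·71) = 0.199 mg/L
Dose 3 (315 mg at t=24 h): 315·exp(−0.09902·59) = 0.914 mg/L
Dose 4 (365 mg at t=36 h): 365·exp(−0.09902·47) = 3.476 mg/L
Dose 5 (310 mg at t=48 h): 310·exp(−0.09902·35) = 9.688 mg/L
Dose 6 (185 mg at t=60 h): 185·exp(−0.09902·23) = 18.970 mg/L
Dose 7 (405 mg at t=72 h): 405·exp(−0.09902·11) = 136.272 mg/L
C(83) = 0.023 + 0.199 + 0.914 + 3.476 + 9.688 + 18.970 + 136.272 = 169.542 mg/L

169.542 mg/L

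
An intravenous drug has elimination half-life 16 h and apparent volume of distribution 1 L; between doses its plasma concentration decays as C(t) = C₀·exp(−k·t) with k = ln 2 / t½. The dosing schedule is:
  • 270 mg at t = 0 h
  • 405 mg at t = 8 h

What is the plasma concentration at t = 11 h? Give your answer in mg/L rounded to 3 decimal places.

k = ln 2 / 16 = 0.04332 per h
Dose 1 (270 mg at t=0 h): 270·exp(−0.04332·11) = 167.651 mg/L
Dose 2 (405 mg at t=8 h): 405·exp(−0.04332·3) = 355.641 mg/L
C(11) = 167.651 + 355.641 = 523.292 mg/L

523.292 mg/L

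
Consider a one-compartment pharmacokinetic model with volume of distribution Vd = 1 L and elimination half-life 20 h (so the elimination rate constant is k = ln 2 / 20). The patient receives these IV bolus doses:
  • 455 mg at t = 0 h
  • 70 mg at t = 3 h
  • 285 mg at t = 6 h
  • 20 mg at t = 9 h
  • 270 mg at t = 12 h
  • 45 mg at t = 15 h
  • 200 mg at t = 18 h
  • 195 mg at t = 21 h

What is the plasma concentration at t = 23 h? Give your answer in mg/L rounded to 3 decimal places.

k = ln 2 / 20 = 0.03466 per h
Dose 1 (455 mg at t=0 h): 455·exp(−0.03466·23) = 205.034 mg/L
Dose 2 (70 mg at t=3 h): 70·exp(−0.03466·20) = 35.000 mg/L
Dose 3 (285 mg at t=6 h): 285·exp(−0.03466·17) = 158.114 mg/L
Dose 4 (20 mg at t=9 h): 20·exp(−0.03466·14) = 12.311 mg/L
Dose 5 (270 mg at t=12 h): 270·exp(−0.03466·11) = 184.415 mg/L
Dose 6 (45 mg at t=15 h): 45·exp(−0.03466·8) = 34.104 mg/L
Dose 7 (200 mg at t=18 h): 200·exp(−0.03466·5) = 168.179 mg/L
Dose 8 (195 mg at t=21 h): 195·exp(−0.03466·2) = 181.941 mg/L
C(23) = 205.034 + 35.000 + 158.114 + 12.311 + 184.415 + 34.104 + 168.179 + 181.941 = 979.099 mg/L

979.099 mg/L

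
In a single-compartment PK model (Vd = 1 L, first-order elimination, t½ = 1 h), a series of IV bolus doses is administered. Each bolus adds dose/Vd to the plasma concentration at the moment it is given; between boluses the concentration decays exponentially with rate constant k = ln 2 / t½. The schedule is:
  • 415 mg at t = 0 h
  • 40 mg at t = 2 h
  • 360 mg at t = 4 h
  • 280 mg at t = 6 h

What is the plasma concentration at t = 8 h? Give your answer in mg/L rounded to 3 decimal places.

94.746 mg/L

k = ln 2 / 1 = 0.69315 per h
Dose 1 (415 mg at t=0 h): 415·exp(−0.69315·8) = 1.621 mg/L
Dose 2 (40 mg at t=2 h): 40·exp(−0.69315·6) = 0.625 mg/L
Dose 3 (360 mg at t=4 h): 360·exp(−0.69315·4) = 22.500 mg/L
Dose 4 (280 mg at t=6 h): 280·exp(−0.69315·2) = 70.000 mg/L
C(8) = 1.621 + 0.625 + 22.500 + 70.000 = 94.746 mg/L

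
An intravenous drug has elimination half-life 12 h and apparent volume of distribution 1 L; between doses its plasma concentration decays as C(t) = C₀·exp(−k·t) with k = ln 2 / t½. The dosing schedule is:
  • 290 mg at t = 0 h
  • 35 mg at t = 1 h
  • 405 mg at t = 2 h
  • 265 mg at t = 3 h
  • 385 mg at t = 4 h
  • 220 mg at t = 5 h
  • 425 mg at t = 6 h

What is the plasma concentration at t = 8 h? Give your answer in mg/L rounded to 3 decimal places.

1560.156 mg/L

k = ln 2 / 12 = 0.05776 per h
Dose 1 (290 mg at t=0 h): 290·exp(−0.05776·8) = 182.689 mg/L
Dose 2 (35 mg at t=1 h): 35·exp(−0.05776·7) = 23.360 mg/L
Dose 3 (405 mg at t=2 h): 405·exp(−0.05776·6) = 286.378 mg/L
Dose 4 (265 mg at t=3 h): 265·exp(−0.05776·5) = 198.526 mg/L
Dose 5 (385 mg at t=4 h): 385·exp(−0.05776·4) = 305.575 mg/L
Dose 6 (220 mg at t=5 h): 220·exp(−0.05776·3) = 184.997 mg/L
Dose 7 (425 mg at t=6 h): 425·exp(−0.05776·2) = 378.632 mg/L
C(8) = 182.689 + 23.360 + 286.378 + 198.526 + 305.575 + 184.997 + 378.632 = 1560.156 mg/L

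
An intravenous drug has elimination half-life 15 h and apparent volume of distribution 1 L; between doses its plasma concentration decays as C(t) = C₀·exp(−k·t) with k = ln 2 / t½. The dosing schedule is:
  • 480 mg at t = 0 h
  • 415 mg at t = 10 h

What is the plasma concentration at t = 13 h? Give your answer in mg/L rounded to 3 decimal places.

k = ln 2 / 15 = 0.04621 per h
Dose 1 (480 mg at t=0 h): 480·exp(−0.04621·13) = 263.238 mg/L
Dose 2 (415 mg at t=10 h): 415·exp(−0.04621·3) = 361.278 mg/L
C(13) = 263.238 + 361.278 = 624.516 mg/L

624.516 mg/L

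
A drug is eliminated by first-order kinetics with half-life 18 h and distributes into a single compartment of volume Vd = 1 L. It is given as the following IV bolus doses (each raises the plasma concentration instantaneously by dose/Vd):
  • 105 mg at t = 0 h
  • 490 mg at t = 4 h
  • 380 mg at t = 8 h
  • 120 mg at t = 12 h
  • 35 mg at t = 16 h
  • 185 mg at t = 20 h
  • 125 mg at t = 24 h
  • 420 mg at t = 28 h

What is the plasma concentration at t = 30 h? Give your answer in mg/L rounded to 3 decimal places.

1070.359 mg/L

k = ln 2 / 18 = 0.03851 per h
Dose 1 (105 mg at t=0 h): 105·exp(−0.03851·30) = 33.073 mg/L
Dose 2 (490 mg at t=4 h): 490·exp(−0.03851·26) = 180.042 mg/L
Dose 3 (380 mg at t=8 h): 380·exp(−0.03851·22) = 162.876 mg/L
Dose 4 (120 mg at t=12 h): 120·exp(−0.03851·18) = 60.000 mg/L
Dose 5 (35 mg at t=16 h): 35·exp(−0.03851·14) = 20.414 mg/L
Dose 6 (185 mg at t=20 h): 185·exp(−0.03851·10) = 125.873 mg/L
Dose 7 (125 mg at t=24 h): 125·exp(−0.03851·6) = 99.213 mg/L
Dose 8 (420 mg at t=28 h): 420·exp(−0.03851·2) = 388.867 mg/L
C(30) = 33.073 + 180.042 + 162.876 + 60.000 + 20.414 + 125.873 + 99.213 + 388.867 = 1070.359 mg/L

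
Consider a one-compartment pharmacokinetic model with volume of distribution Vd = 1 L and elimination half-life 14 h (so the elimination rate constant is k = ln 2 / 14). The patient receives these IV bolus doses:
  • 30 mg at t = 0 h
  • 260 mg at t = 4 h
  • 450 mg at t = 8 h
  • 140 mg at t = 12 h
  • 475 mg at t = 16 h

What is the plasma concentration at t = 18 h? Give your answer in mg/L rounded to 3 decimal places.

k = ln 2 / 14 = 0.04951 per h
Dose 1 (30 mg at t=0 h): 30·exp(−0.04951·18) = 12.305 mg/L
Dose 2 (260 mg at t=4 h): 260·exp(−0.04951·14) = 130.000 mg/L
Dose 3 (450 mg at t=8 h): 450·exp(−0.04951·10) = 274.278 mg/L
Dose 4 (140 mg at t=12 h): 140·exp(−0.04951·6) = 104.020 mg/L
Dose 5 (475 mg at t=16 h): 475·exp(−0.04951·2) = 430.219 mg/L
C(18) = 12.305 + 130.000 + 274.278 + 104.020 + 430.219 = 950.821 mg/L

950.821 mg/L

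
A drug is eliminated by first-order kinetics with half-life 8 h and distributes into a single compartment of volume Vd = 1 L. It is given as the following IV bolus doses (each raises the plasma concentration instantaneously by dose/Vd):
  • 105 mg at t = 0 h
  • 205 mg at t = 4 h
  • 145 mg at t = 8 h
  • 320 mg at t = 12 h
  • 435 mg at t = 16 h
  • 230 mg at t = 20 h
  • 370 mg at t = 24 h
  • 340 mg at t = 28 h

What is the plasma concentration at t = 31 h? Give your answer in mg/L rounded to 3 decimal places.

k = ln 2 / 8 = 0.08664 per h
Dose 1 (105 mg at t=0 h): 105·exp(−0.08664·31) = 7.156 mg/L
Dose 2 (205 mg at t=4 h): 205·exp(−0.08664·27) = 19.760 mg/L
Dose 3 (145 mg at t=8 h): 145·exp(−0.08664·23) = 19.765 mg/L
Dose 4 (320 mg at t=12 h): 320·exp(−0.08664·19) = 61.688 mg/L
Dose 5 (435 mg at t=16 h): 435·exp(−0.08664·15) = 118.593 mg/L
Dose 6 (230 mg at t=20 h): 230·exp(−0.08664·11) = 88.677 mg/L
Dose 7 (370 mg at t=24 h): 370·exp(−0.08664·7) = 201.744 mg/L
Dose 8 (340 mg at t=28 h): 340·exp(−0.08664·3) = 262.176 mg/L
C(31) = 7.156 + 19.760 + 19.765 + 61.688 + 118.593 + 88.677 + 201.744 + 262.176 = 779.560 mg/L

779.560 mg/L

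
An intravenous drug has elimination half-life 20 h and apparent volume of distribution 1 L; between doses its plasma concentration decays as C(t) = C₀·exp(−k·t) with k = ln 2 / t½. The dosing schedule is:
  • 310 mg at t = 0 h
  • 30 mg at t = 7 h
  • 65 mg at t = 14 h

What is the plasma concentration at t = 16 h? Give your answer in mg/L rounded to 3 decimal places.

k = ln 2 / 20 = 0.03466 per h
Dose 1 (310 mg at t=0 h): 310·exp(−0.03466·16) = 178.048 mg/L
Dose 2 (30 mg at t=7 h): 30·exp(−0.03466·9) = 21.961 mg/L
Dose 3 (65 mg at t=14 h): 65·exp(−0.03466·2) = 60.647 mg/L
C(16) = 178.048 + 21.961 + 60.647 = 260.657 mg/L

260.657 mg/L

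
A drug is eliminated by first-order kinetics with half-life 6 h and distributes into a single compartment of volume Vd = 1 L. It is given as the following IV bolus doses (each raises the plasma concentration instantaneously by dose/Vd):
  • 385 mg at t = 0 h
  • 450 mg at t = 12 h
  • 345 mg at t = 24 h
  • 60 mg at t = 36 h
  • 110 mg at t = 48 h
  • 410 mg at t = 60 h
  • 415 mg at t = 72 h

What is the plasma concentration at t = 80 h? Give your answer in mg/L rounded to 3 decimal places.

k = ln 2 / 6 = 0.11552 per h
Dose 1 (385 mg at t=0 h): 385·exp(−0.11552·80) = 0.037 mg/L
Dose 2 (450 mg at t=12 h): 450·exp(−0.11552·68) = 0.174 mg/L
Dose 3 (345 mg at t=24 h): 345·exp(−0.11552·56) = 0.535 mg/L
Dose 4 (60 mg at t=36 h): 60·exp(−0.11552·44) = 0.372 mg/L
Dose 5 (110 mg at t=48 h): 110·exp(−0.11552·32) = 2.728 mg/L
Dose 6 (410 mg at t=60 h): 410·exp(−0.11552·20) = 40.677 mg/L
Dose 7 (415 mg at t=72 h): 415·exp(−0.11552·8) = 164.693 mg/L
C(80) = 0.037 + 0.174 + 0.535 + 0.372 + 2.728 + 40.677 + 164.693 = 209.217 mg/L

209.217 mg/L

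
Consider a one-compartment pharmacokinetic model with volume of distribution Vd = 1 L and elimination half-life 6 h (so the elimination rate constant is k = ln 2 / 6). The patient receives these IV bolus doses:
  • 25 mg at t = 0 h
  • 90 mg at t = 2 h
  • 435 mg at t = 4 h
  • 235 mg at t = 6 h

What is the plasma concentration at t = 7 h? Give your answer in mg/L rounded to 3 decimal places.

k = ln 2 / 6 = 0.11552 per h
Dose 1 (25 mg at t=0 h): 25·exp(−0.11552·7) = 11.136 mg/L
Dose 2 (90 mg at t=2 h): 90·exp(−0.11552·5) = 50.511 mg/L
Dose 3 (435 mg at t=4 h): 435·exp(−0.11552·3) = 307.591 mg/L
Dose 4 (235 mg at t=6 h): 235·exp(−0.11552·1) = 209.361 mg/L
C(7) = 11.136 + 50.511 + 307.591 + 209.361 = 578.600 mg/L

578.600 mg/L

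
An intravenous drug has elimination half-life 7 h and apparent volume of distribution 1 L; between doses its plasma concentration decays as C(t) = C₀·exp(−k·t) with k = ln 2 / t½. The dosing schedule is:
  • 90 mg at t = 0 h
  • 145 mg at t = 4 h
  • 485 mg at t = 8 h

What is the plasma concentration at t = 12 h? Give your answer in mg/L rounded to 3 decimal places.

k = ln 2 / 7 = 0.09902 per h
Dose 1 (90 mg at t=0 h): 90·exp(−0.09902·12) = 27.428 mg/L
Dose 2 (145 mg at t=4 h): 145·exp(−0.09902·8) = 65.665 mg/L
Dose 3 (485 mg at t=8 h): 485·exp(−0.09902·4) = 326.381 mg/L
C(12) = 27.428 + 65.665 + 326.381 = 419.474 mg/L

419.474 mg/L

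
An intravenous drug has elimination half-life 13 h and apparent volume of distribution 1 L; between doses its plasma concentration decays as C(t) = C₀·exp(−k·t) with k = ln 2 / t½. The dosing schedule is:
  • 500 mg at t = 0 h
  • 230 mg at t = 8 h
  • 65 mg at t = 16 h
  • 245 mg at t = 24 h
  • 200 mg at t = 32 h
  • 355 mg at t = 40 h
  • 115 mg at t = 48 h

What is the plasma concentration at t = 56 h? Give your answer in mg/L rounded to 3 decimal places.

377.179 mg/L

k = ln 2 / 13 = 0.05332 per h
Dose 1 (500 mg at t=0 h): 500·exp(−0.05332·56) = 25.248 mg/L
Dose 2 (230 mg at t=8 h): 230·exp(−0.05332·48) = 17.792 mg/L
Dose 3 (65 mg at t=16 h): 65·exp(−0.05332·40) = 7.703 mg/L
Dose 4 (245 mg at t=24 h): 245·exp(−0.05332·32) = 44.480 mg/L
Dose 5 (200 mg at t=32 h): 200·exp(−0.05332·24) = 55.627 mg/L
Dose 6 (355 mg at t=40 h): 355·exp(−0.05332·16) = 151.262 mg/L
Dose 7 (115 mg at t=48 h): 115·exp(−0.05332·8) = 75.067 mg/L
C(56) = 25.248 + 17.792 + 7.703 + 44.480 + 55.627 + 151.262 + 75.067 = 377.179 mg/L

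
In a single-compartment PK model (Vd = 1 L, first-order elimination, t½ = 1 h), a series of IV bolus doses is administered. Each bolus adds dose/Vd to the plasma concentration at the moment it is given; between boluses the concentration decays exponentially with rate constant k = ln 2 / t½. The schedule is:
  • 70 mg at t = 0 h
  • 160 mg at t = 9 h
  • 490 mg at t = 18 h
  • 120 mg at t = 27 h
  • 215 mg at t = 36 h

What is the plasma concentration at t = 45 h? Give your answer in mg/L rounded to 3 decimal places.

0.420 mg/L

k = ln 2 / 1 = 0.69315 per h
Dose 1 (70 mg at t=0 h): 70·exp(−0.69315·45) = 0.000 mg/L
Dose 2 (160 mg at t=9 h): 160·exp(−0.69315·36) = 0.000 mg/L
Dose 3 (490 mg at t=18 h): 490·exp(−0.69315·27) = 0.000 mg/L
Dose 4 (120 mg at t=27 h): 120·exp(−0.69315·18) = 0.000 mg/L
Dose 5 (215 mg at t=36 h): 215·exp(−0.69315·9) = 0.420 mg/L
C(45) = 0.000 + 0.000 + 0.000 + 0.000 + 0.420 = 0.420 mg/L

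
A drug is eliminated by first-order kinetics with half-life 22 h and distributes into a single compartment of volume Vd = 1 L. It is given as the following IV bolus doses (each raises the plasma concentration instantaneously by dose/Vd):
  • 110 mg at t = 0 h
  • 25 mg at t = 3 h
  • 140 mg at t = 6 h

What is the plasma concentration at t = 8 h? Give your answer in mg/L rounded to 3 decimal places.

238.299 mg/L

k = ln 2 / 22 = 0.03151 per h
Dose 1 (110 mg at t=0 h): 110·exp(−0.03151·8) = 85.492 mg/L
Dose 2 (25 mg at t=3 h): 25·exp(−0.03151·5) = 21.356 mg/L
Dose 3 (140 mg at t=6 h): 140·exp(−0.03151·2) = 131.450 mg/L
C(8) = 85.492 + 21.356 + 131.450 = 238.299 mg/L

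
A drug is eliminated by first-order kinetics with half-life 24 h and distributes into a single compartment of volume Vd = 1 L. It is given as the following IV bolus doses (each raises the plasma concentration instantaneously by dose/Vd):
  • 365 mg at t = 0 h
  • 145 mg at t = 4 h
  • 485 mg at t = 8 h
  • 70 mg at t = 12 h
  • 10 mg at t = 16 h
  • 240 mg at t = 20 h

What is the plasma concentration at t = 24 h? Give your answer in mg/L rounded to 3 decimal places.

k = ln 2 / 24 = 0.02888 per h
Dose 1 (365 mg at t=0 h): 365·exp(−0.02888·24) = 182.500 mg/L
Dose 2 (145 mg at t=4 h): 145·exp(−0.02888·20) = 81.378 mg/L
Dose 3 (485 mg at t=8 h): 485·exp(−0.02888·16) = 305.531 mg/L
Dose 4 (70 mg at t=12 h): 70·exp(−0.02888·12) = 49.497 mg/L
Dose 5 (10 mg at t=16 h): 10·exp(−0.02888·8) = 7.937 mg/L
Dose 6 (240 mg at t=20 h): 240·exp(−0.02888·4) = 213.816 mg/L
C(24) = 182.500 + 81.378 + 305.531 + 49.497 + 7.937 + 213.816 = 840.660 mg/L

840.660 mg/L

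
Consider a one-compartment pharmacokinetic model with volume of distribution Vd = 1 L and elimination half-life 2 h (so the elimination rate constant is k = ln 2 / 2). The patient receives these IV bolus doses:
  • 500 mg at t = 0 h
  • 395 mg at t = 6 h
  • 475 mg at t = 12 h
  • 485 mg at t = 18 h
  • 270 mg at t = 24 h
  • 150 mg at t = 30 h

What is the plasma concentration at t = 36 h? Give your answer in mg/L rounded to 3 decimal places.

k = ln 2 / 2 = 0.34657 per h
Dose 1 (500 mg at t=0 h): 500·exp(−0.34657·36) = 0.002 mg/L
Dose 2 (395 mg at t=6 h): 395·exp(−0.34657·30) = 0.012 mg/L
Dose 3 (475 mg at t=12 h): 475·exp(−0.34657·24) = 0.116 mg/L
Dose 4 (485 mg at t=18 h): 485·exp(−0.34657·18) = 0.947 mg/L
Dose 5 (270 mg at t=24 h): 270·exp(−0.34657·12) = 4.219 mg/L
Dose 6 (150 mg at t=30 h): 150·exp(−0.34657·6) = 18.750 mg/L
C(36) = 0.002 + 0.012 + 0.116 + 0.947 + 4.219 + 18.750 = 24.046 mg/L

24.046 mg/L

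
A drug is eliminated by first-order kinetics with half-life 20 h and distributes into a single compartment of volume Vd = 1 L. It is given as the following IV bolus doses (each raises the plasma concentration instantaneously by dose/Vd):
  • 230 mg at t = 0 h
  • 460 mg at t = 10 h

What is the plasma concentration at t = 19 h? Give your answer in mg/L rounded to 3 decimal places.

k = ln 2 / 20 = 0.03466 per h
Dose 1 (230 mg at t=0 h): 230·exp(−0.03466·19) = 119.055 mg/L
Dose 2 (460 mg at t=10 h): 460·exp(−0.03466·9) = 336.740 mg/L
C(19) = 119.055 + 336.740 = 455.795 mg/L

455.795 mg/L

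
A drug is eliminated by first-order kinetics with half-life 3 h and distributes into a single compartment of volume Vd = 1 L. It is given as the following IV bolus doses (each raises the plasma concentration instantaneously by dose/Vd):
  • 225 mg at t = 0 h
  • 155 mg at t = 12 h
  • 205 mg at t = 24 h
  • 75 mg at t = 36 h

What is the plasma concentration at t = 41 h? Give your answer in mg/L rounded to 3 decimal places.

k = ln 2 / 3 = 0.23105 per h
Dose 1 (225 mg at t=0 h): 225·exp(−0.23105·41) = 0.017 mg/L
Dose 2 (155 mg at t=12 h): 155·exp(−0.23105·29) = 0.191 mg/L
Dose 3 (205 mg at t=24 h): 205·exp(−0.23105·17) = 4.036 mg/L
Dose 4 (75 mg at t=36 h): 75·exp(−0.23105·5) = 23.624 mg/L
C(41) = 0.017 + 0.191 + 4.036 + 23.624 = 27.867 mg/L

27.867 mg/L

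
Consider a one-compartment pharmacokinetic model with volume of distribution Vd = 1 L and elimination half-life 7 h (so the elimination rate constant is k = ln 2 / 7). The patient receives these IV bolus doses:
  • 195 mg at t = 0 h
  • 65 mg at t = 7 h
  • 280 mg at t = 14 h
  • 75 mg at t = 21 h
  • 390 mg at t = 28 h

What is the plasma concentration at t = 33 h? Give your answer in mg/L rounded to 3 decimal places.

315.610 mg/L

k = ln 2 / 7 = 0.09902 per h
Dose 1 (195 mg at t=0 h): 195·exp(−0.09902·33) = 7.428 mg/L
Dose 2 (65 mg at t=7 h): 65·exp(−0.09902·26) = 4.952 mg/L
Dose 3 (280 mg at t=14 h): 280·exp(−0.09902·19) = 42.665 mg/L
Dose 4 (75 mg at t=21 h): 75·exp(−0.09902·12) = 22.857 mg/L
Dose 5 (390 mg at t=28 h): 390·exp(−0.09902·5) = 237.708 mg/L
C(33) = 7.428 + 4.952 + 42.665 + 22.857 + 237.708 = 315.610 mg/L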